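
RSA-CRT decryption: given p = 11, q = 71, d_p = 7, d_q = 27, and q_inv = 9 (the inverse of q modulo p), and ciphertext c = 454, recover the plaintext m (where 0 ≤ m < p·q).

m₁ = c^(d_p) mod p: c ≡ 3 (mod 11), and 3^7 mod 11 = 9.
m₂ = c^(d_q) mod q: c ≡ 28 (mod 71), and 28^27 mod 71 = 7.
h = q_inv·(m₁ − m₂) mod p = 9·(9 − 7) mod 11 = 7.
m = m₂ + h·q = 7 + 7·71 = 504.

504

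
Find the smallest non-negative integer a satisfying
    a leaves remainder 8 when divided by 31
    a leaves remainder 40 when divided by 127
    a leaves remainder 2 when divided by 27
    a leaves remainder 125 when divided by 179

4666655

The moduli are pairwise coprime; N = 31·127·27·179 = 19027521.
N/31 = 613791; 613791 ≡ 22 (mod 31); 22·24 ≡ 1, so inverse 24.
N/127 = 149823; 149823 ≡ 90 (mod 127); 90·24 ≡ 1, so inverse 24.
N/27 = 704723; 704723 ≡ 23 (mod 27); 23·20 ≡ 1, so inverse 20.
N/179 = 106299; 106299 ≡ 152 (mod 179); 152·53 ≡ 1, so inverse 53.
a ≡ 8·613791·24 + 40·149823·24 + 2·704723·20 + 125·106299·53 = 994097747.
994097747 mod 19027521 = 4666655.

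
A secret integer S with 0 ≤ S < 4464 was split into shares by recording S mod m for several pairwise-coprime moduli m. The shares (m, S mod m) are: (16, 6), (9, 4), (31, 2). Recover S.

4342

The moduli are pairwise coprime; N = 16·9·31 = 4464.
N/16 = 279; 279 ≡ 7 (mod 16); 7·7 ≡ 1, so inverse 7.
N/9 = 496; 496 ≡ 1 (mod 9), inverse 1.
N/31 = 144; 144 ≡ 20 (mod 31); 20·14 ≡ 1, so inverse 14.
S ≡ 6·279·7 + 4·496·1 + 2·144·14 = 17734.
17734 mod 4464 = 4342.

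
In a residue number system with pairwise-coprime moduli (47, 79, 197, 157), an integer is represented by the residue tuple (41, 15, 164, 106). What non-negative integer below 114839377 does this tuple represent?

92627594

From x ≡ 41 (mod 47) write x = 41 + 47t. Substituting into x ≡ 15 (mod 79) gives 47t ≡ 53 (mod 79), and since 47⁻¹ ≡ 37 (mod 79), t ≡ 65. Hence x ≡ 41 + 47·65 = 3096 (mod 3713).
From x ≡ 3096 (mod 3713) write x = 3096 + 3713t. Substituting into x ≡ 164 (mod 197) gives 3713t ≡ 23 (mod 197), and since 167⁻¹ ≡ 151 (mod 197), t ≡ 124. Hence x ≡ 3096 + 3713·124 = 463508 (mod 731461).
From x ≡ 463508 (mod 731461) write x = 463508 + 731461t. Substituting into x ≡ 106 (mod 157) gives 731461t ≡ 62 (mod 157), and since 155⁻¹ ≡ 78 (mod 157), t ≡ 126. Hence x ≡ 463508 + 731461·126 = 92627594 (mod 114839377).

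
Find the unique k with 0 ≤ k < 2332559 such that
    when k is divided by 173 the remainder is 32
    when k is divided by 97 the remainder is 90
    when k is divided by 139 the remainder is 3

14737

The moduli are pairwise coprime; N = 173·97·139 = 2332559.
N/173 = 13483; 13483 ≡ 162 (mod 173); 162·110 ≡ 1, so inverse 110.
N/97 = 24047; 24047 ≡ 88 (mod 97); 88·43 ≡ 1, so inverse 43.
N/139 = 16781; 16781 ≡ 101 (mod 139); 101·128 ≡ 1, so inverse 128.
k ≡ 32·13483·110 + 90·24047·43 + 3·16781·128 = 146965954.
146965954 mod 2332559 = 14737.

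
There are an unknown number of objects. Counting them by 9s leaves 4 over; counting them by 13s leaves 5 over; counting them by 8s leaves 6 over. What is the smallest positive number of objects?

The moduli are pairwise coprime; M = 9·13·8 = 936.
M/9 = 104; 104 ≡ 5 (mod 9); 5·2 ≡ 1, so inverse 2.
M/13 = 72; 72 ≡ 7 (mod 13); 7·2 ≡ 1, so inverse 2.
M/8 = 117; 117 ≡ 5 (mod 8); 5·5 ≡ 1, so inverse 5.
N ≡ 4·104·2 + 5·72·2 + 6·117·5 = 5062.
5062 mod 936 = 382.

382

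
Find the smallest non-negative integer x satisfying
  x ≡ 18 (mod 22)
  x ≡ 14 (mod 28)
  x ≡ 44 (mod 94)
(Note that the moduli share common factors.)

gcd(22, 28) = 2 and 2 | (14 − 18), so the pair is consistent; merging gives x ≡ 238 (mod 308), where 308 = lcm(22, 28).
gcd(308, 94) = 2 and 2 | (44 − 238), so the pair is consistent; merging gives x ≡ 2394 (mod 14476), where 14476 = lcm(308, 94).
The solution is unique modulo lcm(22, 28, 94) = 14476.

2394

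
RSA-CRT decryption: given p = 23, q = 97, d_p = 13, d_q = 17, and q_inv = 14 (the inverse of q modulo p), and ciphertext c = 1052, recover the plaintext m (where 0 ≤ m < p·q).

m₁ = c^(d_p) mod p: c ≡ 17 (mod 23), and 17^13 mod 23 = 10.
m₂ = c^(d_q) mod q: c ≡ 82 (mod 97), and 82^17 mod 97 = 40.
h = q_inv·(m₁ − m₂) mod p = 14·(10 − 40) mod 23 = 17.
m = m₂ + h·q = 40 + 17·97 = 1689.

1689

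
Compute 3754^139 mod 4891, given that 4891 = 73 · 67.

1334

Mod 73: 3754 ≡ 31; by Fermat, exponent reduces to 139 mod 72 = 67; 31^67 ≡ 20 (mod 73).
Mod 67: 3754 ≡ 2; by Fermat, exponent reduces to 139 mod 66 = 7; 2^7 ≡ 61 (mod 67).
Combine by CRT: x ≡ 20 (mod 73), x ≡ 61 (mod 67) ⇒ x ≡ 1334 (mod 4891).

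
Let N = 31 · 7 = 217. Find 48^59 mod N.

Mod 31: 48 ≡ 17; by Fermat, exponent reduces to 59 mod 30 = 29; 17^29 ≡ 11 (mod 31).
Mod 7: 48 ≡ 6; by Fermat, exponent reduces to 59 mod 6 = 5; 6^5 ≡ 6 (mod 7).
Combine by CRT: x ≡ 11 (mod 31), x ≡ 6 (mod 7) ⇒ x ≡ 104 (mod 217).

104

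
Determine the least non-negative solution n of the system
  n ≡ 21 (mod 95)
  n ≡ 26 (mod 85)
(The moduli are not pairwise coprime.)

876

gcd(95, 85) = 5 and 5 | (26 − 21), so the pair is consistent; merging gives n ≡ 876 (mod 1615), where 1615 = lcm(95, 85).
The solution is unique modulo lcm(95, 85) = 1615.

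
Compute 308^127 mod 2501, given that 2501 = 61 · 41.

2370

Mod 61: 308 ≡ 3; by Fermat, exponent reduces to 127 mod 60 = 7; 3^7 ≡ 52 (mod 61).
Mod 41: 308 ≡ 21; by Fermat, exponent reduces to 127 mod 40 = 7; 21^7 ≡ 33 (mod 41).
Combine by CRT: x ≡ 52 (mod 61), x ≡ 33 (mod 41) ⇒ x ≡ 2370 (mod 2501).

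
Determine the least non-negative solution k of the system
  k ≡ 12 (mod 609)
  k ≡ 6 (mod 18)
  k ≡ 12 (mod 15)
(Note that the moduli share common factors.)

12192

gcd(609, 18) = 3 and 3 | (6 − 12), so the pair is consistent; merging gives k ≡ 1230 (mod 3654), where 3654 = lcm(609, 18).
gcd(3654, 15) = 3 and 3 | (12 − 1230), so the pair is consistent; merging gives k ≡ 12192 (mod 18270), where 18270 = lcm(3654, 15).
The solution is unique modulo lcm(609, 18, 15) = 18270.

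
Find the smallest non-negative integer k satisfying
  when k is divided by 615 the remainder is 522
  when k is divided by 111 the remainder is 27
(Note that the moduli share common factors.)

gcd(615, 111) = 3 and 3 | (27 − 522), so the pair is consistent; merging gives k ≡ 1137 (mod 22755), where 22755 = lcm(615, 111).
The solution is unique modulo lcm(615, 111) = 22755.

1137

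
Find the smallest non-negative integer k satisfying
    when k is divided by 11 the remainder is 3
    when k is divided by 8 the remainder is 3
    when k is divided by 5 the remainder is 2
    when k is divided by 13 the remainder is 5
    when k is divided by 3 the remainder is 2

707

From k ≡ 3 (mod 11) write k = 3 + 11t. Substituting into k ≡ 3 (mod 8) gives 11t ≡ 0 (mod 8), and since 3⁻¹ ≡ 3 (mod 8), t ≡ 0. Hence k ≡ 3 + 11·0 = 3 (mod 88).
From k ≡ 3 (mod 88) write k = 3 + 88t. Substituting into k ≡ 2 (mod 5) gives 88t ≡ 4 (mod 5), and since 3⁻¹ ≡ 2 (mod 5), t ≡ 3. Hence k ≡ 3 + 88·3 = 267 (mod 440).
From k ≡ 267 (mod 440) write k = 267 + 440t. Substituting into k ≡ 5 (mod 13) gives 440t ≡ 11 (mod 13), and since 11⁻¹ ≡ 6 (mod 13), t ≡ 1. Hence k ≡ 267 + 440·1 = 707 (mod 5720).
From k ≡ 707 (mod 5720) write k = 707 + 5720t. Substituting into k ≡ 2 (mod 3) gives 5720t ≡ 0 (mod 3), and since 2⁻¹ ≡ 2 (mod 3), t ≡ 0. Hence k ≡ 707 + 5720·0 = 707 (mod 17160).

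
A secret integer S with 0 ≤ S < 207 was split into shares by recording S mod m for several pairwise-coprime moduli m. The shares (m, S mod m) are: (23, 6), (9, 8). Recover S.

98

From S ≡ 6 (mod 23) write S = 6 + 23t. Substituting into S ≡ 8 (mod 9) gives 23t ≡ 2 (mod 9), and since 5⁻¹ ≡ 2 (mod 9), t ≡ 4. Hence S ≡ 6 + 23·4 = 98 (mod 207).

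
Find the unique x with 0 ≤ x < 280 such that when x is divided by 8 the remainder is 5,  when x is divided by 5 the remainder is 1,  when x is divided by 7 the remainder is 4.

221

From x ≡ 5 (mod 8) write x = 5 + 8t. Substituting into x ≡ 1 (mod 5) gives 8t ≡ 1 (mod 5), and since 3⁻¹ ≡ 2 (mod 5), t ≡ 2. Hence x ≡ 5 + 8·2 = 21 (mod 40).
From x ≡ 21 (mod 40) write x = 21 + 40t. Substituting into x ≡ 4 (mod 7) gives 40t ≡ 4 (mod 7), and since 5⁻¹ ≡ 3 (mod 7), t ≡ 5. Hence x ≡ 21 + 40·5 = 221 (mod 280).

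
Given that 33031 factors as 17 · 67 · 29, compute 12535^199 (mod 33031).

Mod 17: 12535 ≡ 6; by Fermat, exponent reduces to 199 mod 16 = 7; 6^7 ≡ 14 (mod 17).
Mod 67: 12535 ≡ 6; by Fermat, exponent reduces to 199 mod 66 = 1; 6^1 ≡ 6 (mod 67).
Mod 29: 12535 ≡ 7; by Fermat, exponent reduces to 199 mod 28 = 3; 7^3 ≡ 24 (mod 29).
Combine by CRT: x ≡ 14 (mod 17), x ≡ 6 (mod 67), x ≡ 24 (mod 29) ⇒ x ≡ 4026 (mod 33031).

4026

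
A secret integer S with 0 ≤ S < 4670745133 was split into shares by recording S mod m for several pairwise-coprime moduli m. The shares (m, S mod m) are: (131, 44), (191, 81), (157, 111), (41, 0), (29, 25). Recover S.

4082746175

The moduli are pairwise coprime; N = 131·191·157·41·29 = 4670745133.
N/131 = 35654543; 35654543 ≡ 11 (mod 131); 11·12 ≡ 1, so inverse 12.
N/191 = 24454163; 24454163 ≡ 51 (mod 191); 51·15 ≡ 1, so inverse 15.
N/157 = 29749969; 29749969 ≡ 39 (mod 157); 39·153 ≡ 1, so inverse 153.
N/41 = 113920613; 113920613 ≡ 22 (mod 41); 22·28 ≡ 1, so inverse 28.
N/29 = 161060177; 161060177 ≡ 6 (mod 29); 6·5 ≡ 1, so inverse 5.
S ≡ 44·35654543·12 + 81·24454163·15 + 111·29749969·153 + 0·113920613·28 + 25·161060177·5 = 573913652401.
573913652401 mod 4670745133 = 4082746175.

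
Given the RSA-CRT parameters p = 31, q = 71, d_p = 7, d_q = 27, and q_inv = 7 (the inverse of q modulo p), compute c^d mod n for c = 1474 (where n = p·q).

m₁ = c^(d_p) mod p: c ≡ 17 (mod 31), and 17^7 mod 31 = 12.
m₂ = c^(d_q) mod q: c ≡ 54 (mod 71), and 54^27 mod 71 = 5.
h = q_inv·(m₁ − m₂) mod p = 7·(12 − 5) mod 31 = 18.
m = m₂ + h·q = 5 + 18·71 = 1283.

1283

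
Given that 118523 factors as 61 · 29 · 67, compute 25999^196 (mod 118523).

Mod 61: 25999 ≡ 13; by Fermat, exponent reduces to 196 mod 60 = 16; 13^16 ≡ 13 (mod 61).
Mod 29: 25999 ≡ 15; since 28 | 196, by Fermat 15^196 ≡ 1 (mod 29).
Mod 67: 25999 ≡ 3; by Fermat, exponent reduces to 196 mod 66 = 64; 3^64 ≡ 15 (mod 67).
Combine by CRT: x ≡ 13 (mod 61), x ≡ 1 (mod 29), x ≡ 15 (mod 67) ⇒ x ≡ 42225 (mod 118523).

42225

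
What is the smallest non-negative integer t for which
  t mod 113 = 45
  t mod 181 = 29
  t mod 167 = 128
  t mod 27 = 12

Combine the congruences pairwise.
From t ≡ 45 (mod 113) write t = 45 + 113s. Substituting into t ≡ 29 (mod 181) gives 113s ≡ 165 (mod 181), and since 113⁻¹ ≡ 173 (mod 181), s ≡ 128. Hence t ≡ 45 + 113·128 = 14509 (mod 20453).
From t ≡ 14509 (mod 20453) write t = 14509 + 20453s. Substituting into t ≡ 128 (mod 167) gives 20453s ≡ 148 (mod 167), and since 79⁻¹ ≡ 74 (mod 167), s ≡ 97. Hence t ≡ 14509 + 20453·97 = 1998450 (mod 3415651).
From t ≡ 1998450 (mod 3415651) write t = 1998450 + 3415651s. Substituting into t ≡ 12 (mod 27) gives 3415651s ≡ 21 (mod 27), and since 16⁻¹ ≡ 22 (mod 27), s ≡ 3. Hence t ≡ 1998450 + 3415651·3 = 12245403 (mod 92222577).

12245403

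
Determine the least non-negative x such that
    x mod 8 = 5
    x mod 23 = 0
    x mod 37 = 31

From x ≡ 5 (mod 8) write x = 5 + 8t. Substituting into x ≡ 0 (mod 23) gives 8t ≡ 18 (mod 23), and since 8⁻¹ ≡ 3 (mod 23), t ≡ 8. Hence x ≡ 5 + 8·8 = 69 (mod 184).
From x ≡ 69 (mod 184) write x = 69 + 184t. Substituting into x ≡ 31 (mod 37) gives 184t ≡ 36 (mod 37), and since 36⁻¹ ≡ 36 (mod 37), t ≡ 1. Hence x ≡ 69 + 184·1 = 253 (mod 6808).

253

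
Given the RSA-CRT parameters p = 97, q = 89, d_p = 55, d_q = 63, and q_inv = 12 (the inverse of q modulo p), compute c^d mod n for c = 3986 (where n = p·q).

m₁ = c^(d_p) mod p: c ≡ 9 (mod 97), and 9^55 mod 97 = 93.
m₂ = c^(d_q) mod q: c ≡ 70 (mod 89), and 70^63 mod 89 = 24.
h = q_inv·(m₁ − m₂) mod p = 12·(93 − 24) mod 97 = 52.
m = m₂ + h·q = 24 + 52·89 = 4652.

4652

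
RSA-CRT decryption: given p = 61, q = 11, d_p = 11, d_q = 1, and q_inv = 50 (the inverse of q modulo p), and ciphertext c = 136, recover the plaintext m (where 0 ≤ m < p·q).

48

m₁ = c^(d_p) mod p: c ≡ 14 (mod 61), and 14^11 mod 61 = 48.
m₂ = c^(d_q) mod q: c ≡ 4 (mod 11), and 4^1 mod 11 = 4.
h = q_inv·(m₁ − m₂) mod p = 50·(48 − 4) mod 61 = 4.
m = m₂ + h·q = 4 + 4·11 = 48.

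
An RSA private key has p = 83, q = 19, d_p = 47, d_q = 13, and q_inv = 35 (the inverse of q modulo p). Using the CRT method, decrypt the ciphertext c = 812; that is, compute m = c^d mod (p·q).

401

m₁ = c^(d_p) mod p: c ≡ 65 (mod 83), and 65^47 mod 83 = 69.
m₂ = c^(d_q) mod q: c ≡ 14 (mod 19), and 14^13 mod 19 = 2.
h = q_inv·(m₁ − m₂) mod p = 35·(69 − 2) mod 83 = 21.
m = m₂ + h·q = 2 + 21·19 = 401.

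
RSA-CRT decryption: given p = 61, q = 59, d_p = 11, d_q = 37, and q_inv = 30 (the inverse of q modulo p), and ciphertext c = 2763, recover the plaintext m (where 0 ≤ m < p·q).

m₁ = c^(d_p) mod p: c ≡ 18 (mod 61), and 18^11 mod 61 = 10.
m₂ = c^(d_q) mod q: c ≡ 49 (mod 59), and 49^37 mod 59 = 15.
h = q_inv·(m₁ − m₂) mod p = 30·(10 − 15) mod 61 = 33.
m = m₂ + h·q = 15 + 33·59 = 1962.

1962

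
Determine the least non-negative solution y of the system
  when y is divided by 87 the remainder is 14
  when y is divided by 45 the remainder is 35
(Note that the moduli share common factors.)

710

Combine the congruences pairwise.
gcd(87, 45) = 3 and 3 | (35 − 14), so the pair is consistent; merging gives y ≡ 710 (mod 1305), where 1305 = lcm(87, 45).
The solution is unique modulo lcm(87, 45) = 1305.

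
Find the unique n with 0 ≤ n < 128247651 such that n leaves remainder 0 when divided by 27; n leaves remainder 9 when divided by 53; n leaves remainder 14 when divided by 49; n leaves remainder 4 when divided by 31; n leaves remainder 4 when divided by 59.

46548054

From n ≡ 0 (mod 27) write n = 0 + 27t. Substituting into n ≡ 9 (mod 53) gives 27t ≡ 9 (mod 53), and since 27⁻¹ ≡ 2 (mod 53), t ≡ 18. Hence n ≡ 0 + 27·18 = 486 (mod 1431).
From n ≡ 486 (mod 1431) write n = 486 + 1431t. Substituting into n ≡ 14 (mod 49) gives 1431t ≡ 18 (mod 49), and since 10⁻¹ ≡ 5 (mod 49), t ≡ 41. Hence n ≡ 486 + 1431·41 = 59157 (mod 70119).
From n ≡ 59157 (mod 70119) write n = 59157 + 70119t. Substituting into n ≡ 4 (mod 31) gives 70119t ≡ 26 (mod 31), and since 28⁻¹ ≡ 10 (mod 31), t ≡ 12. Hence n ≡ 59157 + 70119·12 = 900585 (mod 2173689).
From n ≡ 900585 (mod 2173689) write n = 900585 + 2173689t. Substituting into n ≡ 4 (mod 59) gives 2173689t ≡ 54 (mod 59), and since 11⁻¹ ≡ 43 (mod 59), t ≡ 21. Hence n ≡ 900585 + 2173689·21 = 46548054 (mod 128247651).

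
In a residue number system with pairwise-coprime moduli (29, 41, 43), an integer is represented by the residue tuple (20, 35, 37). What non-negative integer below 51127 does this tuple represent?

The moduli are pairwise coprime; N = 29·41·43 = 51127.
N/29 = 1763; 1763 ≡ 23 (mod 29); 23·24 ≡ 1, so inverse 24.
N/41 = 1247; 1247 ≡ 17 (mod 41); 17·29 ≡ 1, so inverse 29.
N/43 = 1189; 1189 ≡ 28 (mod 43); 28·20 ≡ 1, so inverse 20.
x ≡ 20·1763·24 + 35·1247·29 + 37·1189·20 = 2991805.
2991805 mod 51127 = 26439.

26439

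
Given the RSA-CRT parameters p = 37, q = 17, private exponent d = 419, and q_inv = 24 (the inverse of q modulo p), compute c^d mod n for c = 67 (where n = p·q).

d_p = d mod (p−1) = 419 mod 36 = 23; d_q = d mod (q−1) = 3.
m₁ = c^(d_p) mod p: c ≡ 30 (mod 37), and 30^23 mod 37 = 28.
m₂ = c^(d_q) mod q: c ≡ 16 (mod 17), and 16^3 mod 17 = 16.
h = q_inv·(m₁ − m₂) mod p = 24·(28 − 16) mod 37 = 29.
m = m₂ + h·q = 16 + 29·17 = 509.

509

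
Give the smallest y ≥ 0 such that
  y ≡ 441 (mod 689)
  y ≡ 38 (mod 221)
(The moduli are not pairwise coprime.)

7331

gcd(689, 221) = 13 and 13 | (38 − 441), so the pair is consistent; merging gives y ≡ 7331 (mod 11713), where 11713 = lcm(689, 221).
The solution is unique modulo lcm(689, 221) = 11713.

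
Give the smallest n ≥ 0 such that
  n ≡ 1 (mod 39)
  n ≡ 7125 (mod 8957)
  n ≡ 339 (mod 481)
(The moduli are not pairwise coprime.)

293749

Combine the congruences pairwise.
gcd(39, 8957) = 13 and 13 | (7125 − 1), so the pair is consistent; merging gives n ≡ 25039 (mod 26871), where 26871 = lcm(39, 8957).
gcd(26871, 481) = 13 and 13 | (339 − 25039), so the pair is consistent; merging gives n ≡ 293749 (mod 994227), where 994227 = lcm(26871, 481).
The solution is unique modulo lcm(39, 8957, 481) = 994227.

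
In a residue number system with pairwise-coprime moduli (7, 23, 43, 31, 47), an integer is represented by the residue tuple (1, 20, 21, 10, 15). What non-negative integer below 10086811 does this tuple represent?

The moduli are pairwise coprime; N = 7·23·43·31·47 = 10086811.
N/7 = 1440973; 1440973 ≡ 2 (mod 7); 2·4 ≡ 1, so inverse 4.
N/23 = 438557; 438557 ≡ 16 (mod 23); 16·13 ≡ 1, so inverse 13.
N/43 = 234577; 234577 ≡ 12 (mod 43); 12·18 ≡ 1, so inverse 18.
N/31 = 325381; 325381 ≡ 5 (mod 31); 5·25 ≡ 1, so inverse 25.
N/47 = 214613; 214613 ≡ 11 (mod 47); 11·30 ≡ 1, so inverse 30.
x ≡ 1·1440973·4 + 20·438557·13 + 21·234577·18 + 10·325381·25 + 15·214613·30 = 386379918.
386379918 mod 10086811 = 3081100.

3081100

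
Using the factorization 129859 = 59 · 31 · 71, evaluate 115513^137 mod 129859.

Mod 59: 115513 ≡ 50; by Fermat, exponent reduces to 137 mod 58 = 21; 50^21 ≡ 34 (mod 59).
Mod 31: 115513 ≡ 7; by Fermat, exponent reduces to 137 mod 30 = 17; 7^17 ≡ 18 (mod 31).
Mod 71: 115513 ≡ 67; by Fermat, exponent reduces to 137 mod 70 = 67; 67^67 ≡ 61 (mod 71).
Combine by CRT: x ≡ 34 (mod 59), x ≡ 18 (mod 31), x ≡ 61 (mod 71) ⇒ x ≡ 49122 (mod 129859).

49122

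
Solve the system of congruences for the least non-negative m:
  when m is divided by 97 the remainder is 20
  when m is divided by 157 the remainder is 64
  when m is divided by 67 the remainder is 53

739063

Combine the congruences pairwise.
From m ≡ 20 (mod 97) write m = 20 + 97t. Substituting into m ≡ 64 (mod 157) gives 97t ≡ 44 (mod 157), and since 97⁻¹ ≡ 34 (mod 157), t ≡ 83. Hence m ≡ 20 + 97·83 = 8071 (mod 15229).
From m ≡ 8071 (mod 15229) write m = 8071 + 15229t. Substituting into m ≡ 53 (mod 67) gives 15229t ≡ 22 (mod 67), and since 20⁻¹ ≡ 57 (mod 67), t ≡ 48. Hence m ≡ 8071 + 15229·48 = 739063 (mod 1020343).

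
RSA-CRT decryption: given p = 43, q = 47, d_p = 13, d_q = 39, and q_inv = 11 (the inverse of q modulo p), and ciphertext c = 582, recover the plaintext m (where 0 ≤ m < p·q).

m₁ = c^(d_p) mod p: c ≡ 23 (mod 43), and 23^13 mod 43 = 24.
m₂ = c^(d_q) mod q: c ≡ 18 (mod 47), and 18^39 mod 47 = 8.
h = q_inv·(m₁ − m₂) mod p = 11·(24 − 8) mod 43 = 4.
m = m₂ + h·q = 8 + 4·47 = 196.

196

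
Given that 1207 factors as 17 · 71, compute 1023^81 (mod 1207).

1108

Mod 17: 1023 ≡ 3; by Fermat, exponent reduces to 81 mod 16 = 1; 3^1 ≡ 3 (mod 17).
Mod 71: 1023 ≡ 29; by Fermat, exponent reduces to 81 mod 70 = 11; 29^11 ≡ 43 (mod 71).
Combine by CRT: x ≡ 3 (mod 17), x ≡ 43 (mod 71) ⇒ x ≡ 1108 (mod 1207).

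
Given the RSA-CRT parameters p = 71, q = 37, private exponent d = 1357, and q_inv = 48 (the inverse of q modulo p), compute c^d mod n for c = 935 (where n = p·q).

750

d_p = d mod (p−1) = 1357 mod 70 = 27; d_q = d mod (q−1) = 25.
m₁ = c^(d_p) mod p: c ≡ 12 (mod 71), and 12^27 mod 71 = 40.
m₂ = c^(d_q) mod q: c ≡ 10 (mod 37), and 10^25 mod 37 = 10.
h = q_inv·(m₁ − m₂) mod p = 48·(40 − 10) mod 71 = 20.
m = m₂ + h·q = 10 + 20·37 = 750.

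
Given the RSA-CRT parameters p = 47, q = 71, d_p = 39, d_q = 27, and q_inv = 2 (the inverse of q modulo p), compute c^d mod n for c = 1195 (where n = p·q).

m₁ = c^(d_p) mod p: c ≡ 20 (mod 47), and 20^39 mod 47 = 38.
m₂ = c^(d_q) mod q: c ≡ 59 (mod 71), and 59^27 mod 71 = 31.
h = q_inv·(m₁ − m₂) mod p = 2·(38 − 31) mod 47 = 14.
m = m₂ + h·q = 31 + 14·71 = 1025.

1025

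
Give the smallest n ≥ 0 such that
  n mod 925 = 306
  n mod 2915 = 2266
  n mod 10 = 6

Combine the congruences pairwise.
gcd(925, 2915) = 5 and 5 | (2266 − 306), so the pair is consistent; merging gives n ≡ 500731 (mod 539275), where 539275 = lcm(925, 2915).
gcd(539275, 10) = 5 and 5 | (6 − 500731), so the pair is consistent; merging gives n ≡ 1040006 (mod 1078550), where 1078550 = lcm(539275, 10).
The solution is unique modulo lcm(925, 2915, 10) = 1078550.

1040006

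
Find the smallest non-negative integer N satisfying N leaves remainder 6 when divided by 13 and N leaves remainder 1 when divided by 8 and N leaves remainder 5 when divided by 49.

201

The moduli are pairwise coprime; M = 13·8·49 = 5096.
M/13 = 392; 392 ≡ 2 (mod 13); 2·7 ≡ 1, so inverse 7.
M/8 = 637; 637 ≡ 5 (mod 8); 5·5 ≡ 1, so inverse 5.
M/49 = 104; 104 ≡ 6 (mod 49); 6·41 ≡ 1, so inverse 41.
N ≡ 6·392·7 + 1·637·5 + 5·104·41 = 40969.
40969 mod 5096 = 201.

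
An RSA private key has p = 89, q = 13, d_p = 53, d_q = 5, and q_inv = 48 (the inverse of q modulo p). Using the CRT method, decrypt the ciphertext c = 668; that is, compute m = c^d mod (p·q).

538

m₁ = c^(d_p) mod p: c ≡ 45 (mod 89), and 45^53 mod 89 = 4.
m₂ = c^(d_q) mod q: c ≡ 5 (mod 13), and 5^5 mod 13 = 5.
h = q_inv·(m₁ − m₂) mod p = 48·(4 − 5) mod 89 = 41.
m = m₂ + h·q = 5 + 41·13 = 538.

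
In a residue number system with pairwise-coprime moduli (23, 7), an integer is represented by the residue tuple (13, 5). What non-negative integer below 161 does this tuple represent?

82

Combine the congruences pairwise.
From x ≡ 13 (mod 23) write x = 13 + 23t. Substituting into x ≡ 5 (mod 7) gives 23t ≡ 6 (mod 7), and since 2⁻¹ ≡ 4 (mod 7), t ≡ 3. Hence x ≡ 13 + 23·3 = 82 (mod 161).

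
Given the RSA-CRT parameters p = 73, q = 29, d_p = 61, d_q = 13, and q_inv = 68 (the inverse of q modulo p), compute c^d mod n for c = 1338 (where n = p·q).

m₁ = c^(d_p) mod p: c ≡ 24 (mod 73), and 24^61 mod 73 = 24.
m₂ = c^(d_q) mod q: c ≡ 4 (mod 29), and 4^13 mod 29 = 22.
h = q_inv·(m₁ − m₂) mod p = 68·(24 − 22) mod 73 = 63.
m = m₂ + h·q = 22 + 63·29 = 1849.

1849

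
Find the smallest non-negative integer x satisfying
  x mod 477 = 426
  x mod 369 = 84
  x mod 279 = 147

Combine the congruences pairwise.
gcd(477, 369) = 9 and 9 | (84 − 426), so the pair is consistent; merging gives x ≡ 15213 (mod 19557), where 19557 = lcm(477, 369).
gcd(19557, 279) = 9 and 9 | (147 − 15213), so the pair is consistent; merging gives x ≡ 15213 (mod 606267), where 606267 = lcm(19557, 279).
The solution is unique modulo lcm(477, 369, 279) = 606267.

15213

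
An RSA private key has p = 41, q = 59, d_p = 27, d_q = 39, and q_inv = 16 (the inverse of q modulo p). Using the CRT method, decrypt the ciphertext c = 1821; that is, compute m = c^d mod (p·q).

1709

m₁ = c^(d_p) mod p: c ≡ 17 (mod 41), and 17^27 mod 41 = 28.
m₂ = c^(d_q) mod q: c ≡ 51 (mod 59), and 51^39 mod 59 = 57.
h = q_inv·(m₁ − m₂) mod p = 16·(28 − 57) mod 41 = 28.
m = m₂ + h·q = 57 + 28·59 = 1709.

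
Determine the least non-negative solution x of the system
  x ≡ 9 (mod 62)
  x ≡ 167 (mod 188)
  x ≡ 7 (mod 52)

26111

gcd(62, 188) = 2 and 2 | (167 − 9), so the pair is consistent; merging gives x ≡ 2799 (mod 5828), where 5828 = lcm(62, 188).
gcd(5828, 52) = 4 and 4 | (7 − 2799), so the pair is consistent; merging gives x ≡ 26111 (mod 75764), where 75764 = lcm(5828, 52).
The solution is unique modulo lcm(62, 188, 52) = 75764.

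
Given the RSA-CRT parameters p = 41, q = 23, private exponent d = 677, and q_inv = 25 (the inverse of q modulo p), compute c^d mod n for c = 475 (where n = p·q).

d_p = d mod (p−1) = 677 mod 40 = 37; d_q = d mod (q−1) = 17.
m₁ = c^(d_p) mod p: c ≡ 24 (mod 41), and 24^37 mod 41 = 6.
m₂ = c^(d_q) mod q: c ≡ 15 (mod 23), and 15^17 mod 23 = 10.
h = q_inv·(m₁ − m₂) mod p = 25·(6 − 10) mod 41 = 23.
m = m₂ + h·q = 10 + 23·23 = 539.

539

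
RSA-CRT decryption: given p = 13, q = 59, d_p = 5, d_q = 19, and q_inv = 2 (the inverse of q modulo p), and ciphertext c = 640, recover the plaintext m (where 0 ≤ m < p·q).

672

m₁ = c^(d_p) mod p: c ≡ 3 (mod 13), and 3^5 mod 13 = 9.
m₂ = c^(d_q) mod q: c ≡ 50 (mod 59), and 50^19 mod 59 = 23.
h = q_inv·(m₁ − m₂) mod p = 2·(9 − 23) mod 13 = 11.
m = m₂ + h·q = 23 + 11·59 = 672.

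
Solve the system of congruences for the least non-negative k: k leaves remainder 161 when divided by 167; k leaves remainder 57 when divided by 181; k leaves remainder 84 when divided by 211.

The moduli are pairwise coprime; N = 167·181·211 = 6377897.
N/167 = 38191; 38191 ≡ 115 (mod 167); 115·61 ≡ 1, so inverse 61.
N/181 = 35237; 35237 ≡ 123 (mod 181); 123·78 ≡ 1, so inverse 78.
N/211 = 30227; 30227 ≡ 54 (mod 211); 54·43 ≡ 1, so inverse 43.
k ≡ 161·38191·61 + 57·35237·78 + 84·30227·43 = 640917437.
640917437 mod 6377897 = 3127737.

3127737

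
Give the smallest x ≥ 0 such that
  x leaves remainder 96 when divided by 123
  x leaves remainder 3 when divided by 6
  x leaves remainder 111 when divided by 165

gcd(123, 6) = 3 and 3 | (3 − 96), so the pair is consistent; merging gives x ≡ 219 (mod 246), where 246 = lcm(123, 6).
gcd(246, 165) = 3 and 3 | (111 − 219), so the pair is consistent; merging gives x ≡ 4401 (mod 13530), where 13530 = lcm(246, 165).
The solution is unique modulo lcm(123, 6, 165) = 13530.

4401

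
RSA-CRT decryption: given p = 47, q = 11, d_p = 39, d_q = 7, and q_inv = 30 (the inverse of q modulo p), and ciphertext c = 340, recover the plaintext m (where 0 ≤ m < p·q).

373

m₁ = c^(d_p) mod p: c ≡ 11 (mod 47), and 11^39 mod 47 = 44.
m₂ = c^(d_q) mod q: c ≡ 10 (mod 11), and 10^7 mod 11 = 10.
h = q_inv·(m₁ − m₂) mod p = 30·(44 − 10) mod 47 = 33.
m = m₂ + h·q = 10 + 33·11 = 373.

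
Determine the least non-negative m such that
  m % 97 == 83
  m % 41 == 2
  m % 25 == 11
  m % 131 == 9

The moduli are pairwise coprime; N = 97·41·25·131 = 13024675.
N/97 = 134275; 134275 ≡ 27 (mod 97); 27·18 ≡ 1, so inverse 18.
N/41 = 317675; 317675 ≡ 7 (mod 41); 7·6 ≡ 1, so inverse 6.
N/25 = 520987; 520987 ≡ 12 (mod 25); 12·23 ≡ 1, so inverse 23.
N/131 = 99425; 99425 ≡ 127 (mod 131); 127·98 ≡ 1, so inverse 98.
m ≡ 83·134275·18 + 2·317675·6 + 11·520987·23 + 9·99425·98 = 423921511.
423921511 mod 13024675 = 7131911.

7131911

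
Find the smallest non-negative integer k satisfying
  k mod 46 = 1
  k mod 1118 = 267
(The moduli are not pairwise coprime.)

Combine the congruences pairwise.
gcd(46, 1118) = 2 and 2 | (267 − 1), so the pair is consistent; merging gives k ≡ 4739 (mod 25714), where 25714 = lcm(46, 1118).
The solution is unique modulo lcm(46, 1118) = 25714.

4739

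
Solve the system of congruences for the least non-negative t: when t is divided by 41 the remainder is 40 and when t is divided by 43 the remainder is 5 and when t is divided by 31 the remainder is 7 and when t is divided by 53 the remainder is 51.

1376779

The moduli are pairwise coprime; N = 41·43·31·53 = 2896609.
N/41 = 70649; 70649 ≡ 6 (mod 41); 6·7 ≡ 1, so inverse 7.
N/43 = 67363; 67363 ≡ 25 (mod 43); 25·31 ≡ 1, so inverse 31.
N/31 = 93439; 93439 ≡ 5 (mod 31); 5·25 ≡ 1, so inverse 25.
N/53 = 54653; 54653 ≡ 10 (mod 53); 10·16 ≡ 1, so inverse 16.
t ≡ 40·70649·7 + 5·67363·31 + 7·93439·25 + 51·54653·16 = 91171658.
91171658 mod 2896609 = 1376779.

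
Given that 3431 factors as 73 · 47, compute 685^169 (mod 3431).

1319

Mod 73: 685 ≡ 28; by Fermat, exponent reduces to 169 mod 72 = 25; 28^25 ≡ 5 (mod 73).
Mod 47: 685 ≡ 27; by Fermat, exponent reduces to 169 mod 46 = 31; 27^31 ≡ 3 (mod 47).
Combine by CRT: x ≡ 5 (mod 73), x ≡ 3 (mod 47) ⇒ x ≡ 1319 (mod 3431).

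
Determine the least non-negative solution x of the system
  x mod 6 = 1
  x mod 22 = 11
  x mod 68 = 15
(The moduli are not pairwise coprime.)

gcd(6, 22) = 2 and 2 | (11 − 1), so the pair is consistent; merging gives x ≡ 55 (mod 66), where 66 = lcm(6, 22).
gcd(66, 68) = 2 and 2 | (15 − 55), so the pair is consistent; merging gives x ≡ 1375 (mod 2244), where 2244 = lcm(66, 68).
The solution is unique modulo lcm(6, 22, 68) = 2244.

1375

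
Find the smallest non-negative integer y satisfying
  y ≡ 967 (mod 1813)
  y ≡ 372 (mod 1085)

gcd(1813, 1085) = 7 and 7 | (372 − 967), so the pair is consistent; merging gives y ≡ 191332 (mod 281015), where 281015 = lcm(1813, 1085).
The solution is unique modulo lcm(1813, 1085) = 281015.

191332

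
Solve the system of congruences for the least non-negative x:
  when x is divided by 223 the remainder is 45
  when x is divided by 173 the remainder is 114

36617

Combine the congruences pairwise.
From x ≡ 45 (mod 223) write x = 45 + 223t. Substituting into x ≡ 114 (mod 173) gives 223t ≡ 69 (mod 173), and since 50⁻¹ ≡ 45 (mod 173), t ≡ 164. Hence x ≡ 45 + 223·164 = 36617 (mod 38579).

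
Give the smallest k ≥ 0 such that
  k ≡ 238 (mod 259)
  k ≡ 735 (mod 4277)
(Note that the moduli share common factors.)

26397

gcd(259, 4277) = 7 and 7 | (735 − 238), so the pair is consistent; merging gives k ≡ 26397 (mod 158249), where 158249 = lcm(259, 4277).
The solution is unique modulo lcm(259, 4277) = 158249.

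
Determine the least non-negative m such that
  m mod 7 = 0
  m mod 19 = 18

Combine the congruences pairwise.
From m ≡ 0 (mod 7) write m = 0 + 7t. Substituting into m ≡ 18 (mod 19) gives 7t ≡ 18 (mod 19), and since 7⁻¹ ≡ 11 (mod 19), t ≡ 8. Hence m ≡ 0 + 7·8 = 56 (mod 133).

56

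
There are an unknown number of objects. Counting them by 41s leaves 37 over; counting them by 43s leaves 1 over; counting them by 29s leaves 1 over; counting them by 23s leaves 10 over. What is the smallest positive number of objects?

The moduli are pairwise coprime; M = 41·43·29·23 = 1175921.
M/41 = 28681; 28681 ≡ 22 (mod 41); 22·28 ≡ 1, so inverse 28.
M/43 = 27347; 27347 ≡ 42 (mod 43); 42·42 ≡ 1, so inverse 42.
M/29 = 40549; 40549 ≡ 7 (mod 29); 7·25 ≡ 1, so inverse 25.
M/23 = 51127; 51127 ≡ 21 (mod 23); 21·11 ≡ 1, so inverse 11.
N ≡ 37·28681·28 + 1·27347·42 + 1·40549·25 + 10·51127·11 = 37499785.
37499785 mod 1175921 = 1046234.

1046234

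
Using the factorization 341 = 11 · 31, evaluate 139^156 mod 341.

202

Mod 11: 139 ≡ 7; by Fermat, exponent reduces to 156 mod 10 = 6; 7^6 ≡ 4 (mod 11).
Mod 31: 139 ≡ 15; by Fermat, exponent reduces to 156 mod 30 = 6; 15^6 ≡ 16 (mod 31).
Combine by CRT: x ≡ 4 (mod 11), x ≡ 16 (mod 31) ⇒ x ≡ 202 (mod 341).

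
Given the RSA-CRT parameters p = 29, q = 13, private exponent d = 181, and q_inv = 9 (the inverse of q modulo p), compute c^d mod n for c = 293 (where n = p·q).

280

d_p = d mod (p−1) = 181 mod 28 = 13; d_q = d mod (q−1) = 1.
m₁ = c^(d_p) mod p: c ≡ 3 (mod 29), and 3^13 mod 29 = 19.
m₂ = c^(d_q) mod q: c ≡ 7 (mod 13), and 7^1 mod 13 = 7.
h = q_inv·(m₁ − m₂) mod p = 9·(19 − 7) mod 29 = 21.
m = m₂ + h·q = 7 + 21·13 = 280.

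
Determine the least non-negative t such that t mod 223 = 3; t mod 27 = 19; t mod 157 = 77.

The moduli are pairwise coprime; N = 223·27·157 = 945297.
N/223 = 4239; 4239 ≡ 2 (mod 223); 2·112 ≡ 1, so inverse 112.
N/27 = 35011; 35011 ≡ 19 (mod 27); 19·10 ≡ 1, so inverse 10.
N/157 = 6021; 6021 ≡ 55 (mod 157); 55·20 ≡ 1, so inverse 20.
t ≡ 3·4239·112 + 19·35011·10 + 77·6021·20 = 17348734.
17348734 mod 945297 = 333388.

333388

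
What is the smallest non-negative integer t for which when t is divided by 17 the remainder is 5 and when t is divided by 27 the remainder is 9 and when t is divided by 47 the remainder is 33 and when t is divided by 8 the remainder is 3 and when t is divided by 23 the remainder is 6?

2920707

The moduli are pairwise coprime; N = 17·27·47·8·23 = 3969432.
N/17 = 233496; 233496 ≡ 1 (mod 17), inverse 1.
N/27 = 147016; 147016 ≡ 1 (mod 27), inverse 1.
N/47 = 84456; 84456 ≡ 44 (mod 47); 44·31 ≡ 1, so inverse 31.
N/8 = 496179; 496179 ≡ 3 (mod 8); 3·3 ≡ 1, so inverse 3.
N/23 = 172584; 172584 ≡ 15 (mod 23); 15·20 ≡ 1, so inverse 20.
t ≡ 5·233496·1 + 9·147016·1 + 33·84456·31 + 3·496179·3 + 6·172584·20 = 114064803.
114064803 mod 3969432 = 2920707.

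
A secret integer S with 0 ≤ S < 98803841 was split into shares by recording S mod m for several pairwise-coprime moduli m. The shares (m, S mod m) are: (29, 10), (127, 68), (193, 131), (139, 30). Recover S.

The moduli are pairwise coprime; N = 29·127·193·139 = 98803841.
N/29 = 3407029; 3407029 ≡ 22 (mod 29); 22·4 ≡ 1, so inverse 4.
N/127 = 777983; 777983 ≡ 108 (mod 127); 108·20 ≡ 1, so inverse 20.
N/193 = 511937; 511937 ≡ 101 (mod 193); 101·86 ≡ 1, so inverse 86.
N/139 = 710819; 710819 ≡ 112 (mod 139); 112·36 ≡ 1, so inverse 36.
S ≡ 10·3407029·4 + 68·777983·20 + 131·511937·86 + 30·710819·36 = 7729504802.
7729504802 mod 98803841 = 22805204.

22805204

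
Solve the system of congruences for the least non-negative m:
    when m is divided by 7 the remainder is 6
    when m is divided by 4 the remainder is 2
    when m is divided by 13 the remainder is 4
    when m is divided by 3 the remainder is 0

342

From m ≡ 6 (mod 7) write m = 6 + 7t. Substituting into m ≡ 2 (mod 4) gives 7t ≡ 0 (mod 4), and since 3⁻¹ ≡ 3 (mod 4), t ≡ 0. Hence m ≡ 6 + 7·0 = 6 (mod 28).
From m ≡ 6 (mod 28) write m = 6 + 28t. Substituting into m ≡ 4 (mod 13) gives 28t ≡ 11 (mod 13), and since 2⁻¹ ≡ 7 (mod 13), t ≡ 12. Hence m ≡ 6 + 28·12 = 342 (mod 364).
From m ≡ 342 (mod 364) write m = 342 + 364t. Substituting into m ≡ 0 (mod 3) gives 364t ≡ 0 (mod 3), and since 1⁻¹ ≡ 1 (mod 3), t ≡ 0. Hence m ≡ 342 + 364·0 = 342 (mod 1092).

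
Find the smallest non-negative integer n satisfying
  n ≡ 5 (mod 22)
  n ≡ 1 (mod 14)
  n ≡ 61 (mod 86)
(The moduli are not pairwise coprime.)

5307

Combine the congruences pairwise.
gcd(22, 14) = 2 and 2 | (1 − 5), so the pair is consistent; merging gives n ≡ 71 (mod 154), where 154 = lcm(22, 14).
gcd(154, 86) = 2 and 2 | (61 − 71), so the pair is consistent; merging gives n ≡ 5307 (mod 6622), where 6622 = lcm(154, 86).
The solution is unique modulo lcm(22, 14, 86) = 6622.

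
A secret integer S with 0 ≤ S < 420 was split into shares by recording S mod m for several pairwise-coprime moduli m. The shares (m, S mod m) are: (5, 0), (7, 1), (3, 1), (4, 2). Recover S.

190

The moduli are pairwise coprime; N = 5·7·3·4 = 420.
N/5 = 84; 84 ≡ 4 (mod 5); 4·4 ≡ 1, so inverse 4.
N/7 = 60; 60 ≡ 4 (mod 7); 4·2 ≡ 1, so inverse 2.
N/3 = 140; 140 ≡ 2 (mod 3); 2·2 ≡ 1, so inverse 2.
N/4 = 105; 105 ≡ 1 (mod 4), inverse 1.
S ≡ 0·84·4 + 1·60·2 + 1·140·2 + 2·105·1 = 610.
610 mod 420 = 190.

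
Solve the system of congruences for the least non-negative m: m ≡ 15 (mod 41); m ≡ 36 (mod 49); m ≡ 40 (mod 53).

5181

Combine the congruences pairwise.
From m ≡ 15 (mod 41) write m = 15 + 41t. Substituting into m ≡ 36 (mod 49) gives 41t ≡ 21 (mod 49), and since 41⁻¹ ≡ 6 (mod 49), t ≡ 28. Hence m ≡ 15 + 41·28 = 1163 (mod 2009).
From m ≡ 1163 (mod 2009) write m = 1163 + 2009t. Substituting into m ≡ 40 (mod 53) gives 2009t ≡ 43 (mod 53), and since 48⁻¹ ≡ 21 (mod 53), t ≡ 2. Hence m ≡ 1163 + 2009·2 = 5181 (mod 106477).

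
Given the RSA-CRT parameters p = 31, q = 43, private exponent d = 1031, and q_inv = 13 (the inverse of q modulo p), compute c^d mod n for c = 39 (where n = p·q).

d_p = d mod (p−1) = 1031 mod 30 = 11; d_q = d mod (q−1) = 23.
m₁ = c^(d_p) mod p: c ≡ 8 (mod 31), and 8^11 mod 31 = 8.
m₂ = c^(d_q) mod q: c ≡ 39 (mod 43), and 39^23 mod 43 = 27.
h = q_inv·(m₁ − m₂) mod p = 13·(8 − 27) mod 31 = 1.
m = m₂ + h·q = 27 + 1·43 = 70.

70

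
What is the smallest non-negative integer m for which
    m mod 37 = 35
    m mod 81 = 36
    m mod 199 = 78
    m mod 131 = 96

From m ≡ 35 (mod 37) write m = 35 + 37t. Substituting into m ≡ 36 (mod 81) gives 37t ≡ 1 (mod 81), and since 37⁻¹ ≡ 46 (mod 81), t ≡ 46. Hence m ≡ 35 + 37·46 = 1737 (mod 2997).
From m ≡ 1737 (mod 2997) write m = 1737 + 2997t. Substituting into m ≡ 78 (mod 199) gives 2997t ≡ 132 (mod 199), and since 12⁻¹ ≡ 83 (mod 199), t ≡ 11. Hence m ≡ 1737 + 2997·11 = 34704 (mod 596403).
From m ≡ 34704 (mod 596403) write m = 34704 + 596403t. Substituting into m ≡ 96 (mod 131) gives 596403t ≡ 107 (mod 131), and since 91⁻¹ ≡ 36 (mod 131), t ≡ 53. Hence m ≡ 34704 + 596403·53 = 31644063 (mod 78128793).

31644063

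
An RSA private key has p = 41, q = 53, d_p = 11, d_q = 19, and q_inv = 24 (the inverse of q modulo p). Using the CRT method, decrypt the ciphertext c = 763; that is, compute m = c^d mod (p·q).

1911

m₁ = c^(d_p) mod p: c ≡ 25 (mod 41), and 25^11 mod 41 = 25.
m₂ = c^(d_q) mod q: c ≡ 21 (mod 53), and 21^19 mod 53 = 3.
h = q_inv·(m₁ − m₂) mod p = 24·(25 − 3) mod 41 = 36.
m = m₂ + h·q = 3 + 36·53 = 1911.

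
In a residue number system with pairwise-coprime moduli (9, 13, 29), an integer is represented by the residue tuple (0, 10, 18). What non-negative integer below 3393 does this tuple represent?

From x ≡ 0 (mod 9) write x = 0 + 9t. Substituting into x ≡ 10 (mod 13) gives 9t ≡ 10 (mod 13), and since 9⁻¹ ≡ 3 (mod 13), t ≡ 4. Hence x ≡ 0 + 9·4 = 36 (mod 117).
From x ≡ 36 (mod 117) write x = 36 + 117t. Substituting into x ≡ 18 (mod 29) gives 117t ≡ 11 (mod 29), and since 1⁻¹ ≡ 1 (mod 29), t ≡ 11. Hence x ≡ 36 + 117·11 = 1323 (mod 3393).

1323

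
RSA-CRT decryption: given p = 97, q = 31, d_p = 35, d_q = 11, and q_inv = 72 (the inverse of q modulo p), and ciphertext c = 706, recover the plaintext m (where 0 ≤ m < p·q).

m₁ = c^(d_p) mod p: c ≡ 27 (mod 97), and 27^35 mod 97 = 89.
m₂ = c^(d_q) mod q: c ≡ 24 (mod 31), and 24^11 mod 31 = 11.
h = q_inv·(m₁ − m₂) mod p = 72·(89 − 11) mod 97 = 87.
m = m₂ + h·q = 11 + 87·31 = 2708.

2708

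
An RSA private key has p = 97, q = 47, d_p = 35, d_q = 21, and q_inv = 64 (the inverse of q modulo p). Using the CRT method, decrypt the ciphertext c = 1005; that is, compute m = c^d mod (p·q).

m₁ = c^(d_p) mod p: c ≡ 35 (mod 97), and 35^35 mod 97 = 61.
m₂ = c^(d_q) mod q: c ≡ 18 (mod 47), and 18^21 mod 47 = 28.
h = q_inv·(m₁ − m₂) mod p = 64·(61 − 28) mod 97 = 75.
m = m₂ + h·q = 28 + 75·47 = 3553.

3553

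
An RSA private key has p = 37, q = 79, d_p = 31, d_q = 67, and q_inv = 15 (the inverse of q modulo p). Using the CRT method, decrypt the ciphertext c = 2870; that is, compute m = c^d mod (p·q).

287

m₁ = c^(d_p) mod p: c ≡ 21 (mod 37), and 21^31 mod 37 = 28.
m₂ = c^(d_q) mod q: c ≡ 26 (mod 79), and 26^67 mod 79 = 50.
h = q_inv·(m₁ − m₂) mod p = 15·(28 − 50) mod 37 = 3.
m = m₂ + h·q = 50 + 3·79 = 287.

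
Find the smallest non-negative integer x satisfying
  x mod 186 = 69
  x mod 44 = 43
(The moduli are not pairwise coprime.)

gcd(186, 44) = 2 and 2 | (43 − 69), so the pair is consistent; merging gives x ≡ 2859 (mod 4092), where 4092 = lcm(186, 44).
The solution is unique modulo lcm(186, 44) = 4092.

2859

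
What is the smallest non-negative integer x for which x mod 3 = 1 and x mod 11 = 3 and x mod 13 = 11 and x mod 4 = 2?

From x ≡ 1 (mod 3) write x = 1 + 3t. Substituting into x ≡ 3 (mod 11) gives 3t ≡ 2 (mod 11), and since 3⁻¹ ≡ 4 (mod 11), t ≡ 8. Hence x ≡ 1 + 3·8 = 25 (mod 33).
From x ≡ 25 (mod 33) write x = 25 + 33t. Substituting into x ≡ 11 (mod 13) gives 33t ≡ 12 (mod 13), and since 7⁻¹ ≡ 2 (mod 13), t ≡ 11. Hence x ≡ 25 + 33·11 = 388 (mod 429).
From x ≡ 388 (mod 429) write x = 388 + 429t. Substituting into x ≡ 2 (mod 4) gives 429t ≡ 2 (mod 4), and since 1⁻¹ ≡ 1 (mod 4), t ≡ 2. Hence x ≡ 388 + 429·2 = 1246 (mod 1716).

1246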